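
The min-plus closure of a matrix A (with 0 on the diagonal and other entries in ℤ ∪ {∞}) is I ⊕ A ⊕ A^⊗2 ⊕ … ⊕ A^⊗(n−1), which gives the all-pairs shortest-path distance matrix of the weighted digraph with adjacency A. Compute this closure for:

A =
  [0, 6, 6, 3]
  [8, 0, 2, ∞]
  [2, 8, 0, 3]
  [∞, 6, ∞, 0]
Closure =
  [0, 6, 6, 3]
  [4, 0, 2, 5]
  [2, 8, 0, 3]
  [10, 6, 8, 0]

This is the Floyd-Warshall all-pairs shortest-path computation. For each intermediate vertex k = 0, 1, …, 3, update dist[i][j] ← min(dist[i][j], dist[i][k] + dist[k][j]). The final matrix gives, for each (i, j), the minimum total weight of any directed path from i to j (possibly empty when i = j).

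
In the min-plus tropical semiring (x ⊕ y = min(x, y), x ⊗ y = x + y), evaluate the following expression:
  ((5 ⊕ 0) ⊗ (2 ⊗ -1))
((5 ⊕ 0) ⊗ (2 ⊗ -1)) = 1

Expand innermost to outermost. Recall ⊕ takes the minimum of its arguments and ⊗ takes their sum. Working out the expression ((5 ⊕ 0) ⊗ (2 ⊗ -1)) gives 1.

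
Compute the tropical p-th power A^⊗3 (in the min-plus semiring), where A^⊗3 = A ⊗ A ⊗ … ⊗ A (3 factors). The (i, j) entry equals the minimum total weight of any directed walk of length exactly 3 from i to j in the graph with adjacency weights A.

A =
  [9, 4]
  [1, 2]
A^⊗3 =
  [7, 8]
  [5, 6]

Each entry (A^⊗3)_ij equals the minimum over all length-3 walks i = v_0 → v_1 → … → v_3 = j of Σ_t A[v_t][v_{t+1}]. For example, for (i, j) = (0, 1) we minimise over 4 possible intermediate vertex sequences; the minimum is 8, attained along the walk 0 → 1 → 1 → 1.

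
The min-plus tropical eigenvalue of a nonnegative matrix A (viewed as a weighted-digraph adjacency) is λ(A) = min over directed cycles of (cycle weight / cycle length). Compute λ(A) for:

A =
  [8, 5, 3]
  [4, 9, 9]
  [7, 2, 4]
λ(A) = 3

Enumerate directed cycles and compute their means (weight / length). Sample:
  cycle 0 → 0: weight = 8, length = 1, mean = 8/1 ≈ 8.000
  cycle 1 → 1: weight = 9, length = 1, mean = 9/1 ≈ 9.000
  cycle 2 → 2: weight = 4, length = 1, mean = 4/1 ≈ 4.000
  cycle 0 → 1 → 0: weight = 9, length = 2, mean = 9/2 ≈ 4.500
  cycle 0 → 2 → 0: weight = 10, length = 2, mean = 10/2 ≈ 5.000
  cycle 1 → 0 → 1: weight = 9, length = 2, mean = 9/2 ≈ 4.500
Minimum mean = 3.000, attained e.g. along the cycle 0 → 2 → 1 → 0 with weight 9 and length 3. So λ(A) = 9/3 = 3.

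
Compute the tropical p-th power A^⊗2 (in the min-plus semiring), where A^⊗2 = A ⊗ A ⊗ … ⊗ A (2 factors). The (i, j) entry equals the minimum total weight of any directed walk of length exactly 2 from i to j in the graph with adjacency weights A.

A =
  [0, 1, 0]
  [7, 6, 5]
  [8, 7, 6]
A^⊗2 =
  [0, 1, 0]
  [7, 8, 7]
  [8, 9, 8]

Each entry (A^⊗2)_ij equals the minimum over all length-2 walks i = v_0 → v_1 → … → v_2 = j of Σ_t A[v_t][v_{t+1}]. For example, for (i, j) = (0, 2) we minimise over 3 possible intermediate vertex sequences; the minimum is 0, attained along the walk 0 → 0 → 2.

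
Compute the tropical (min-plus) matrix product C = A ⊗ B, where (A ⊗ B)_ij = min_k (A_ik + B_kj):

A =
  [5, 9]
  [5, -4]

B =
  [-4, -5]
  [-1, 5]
A ⊗ B =
  [1, 0]
  [-5, 0]

Apply the min-plus product entry-by-entry:
  C[0][0] = min over k of (A[0][0] + B[0][0] = 5 + -4 = 1, A[0][1] + B[1][0] = 9 + -1 = 8) = 1 (attained at k = 0)
  C[0][1] = min over k of (A[0][0] + B[0][1] = 5 + -5 = 0, A[0][1] + B[1][1] = 9 + 5 = 14) = 0 (attained at k = 0)
  C[1][0] = min over k of (A[1][0] + B[0][0] = 5 + -4 = 1, A[1][1] + B[1][0] = -4 + -1 = -5) = -5 (attained at k = 1)
  C[1][1] = min over k of (A[1][0] + B[0][1] = 5 + -5 = 0, A[1][1] + B[1][1] = -4 + 5 = 1) = 0 (attained at k = 0)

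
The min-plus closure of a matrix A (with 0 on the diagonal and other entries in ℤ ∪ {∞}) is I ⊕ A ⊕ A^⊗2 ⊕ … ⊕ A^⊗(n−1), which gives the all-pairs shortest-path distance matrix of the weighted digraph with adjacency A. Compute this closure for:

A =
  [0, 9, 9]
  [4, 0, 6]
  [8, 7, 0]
Closure =
  [0, 9, 9]
  [4, 0, 6]
  [8, 7, 0]

This is the Floyd-Warshall all-pairs shortest-path computation. For each intermediate vertex k = 0, 1, …, 2, update dist[i][j] ← min(dist[i][j], dist[i][k] + dist[k][j]). The final matrix gives, for each (i, j), the minimum total weight of any directed path from i to j (possibly empty when i = j).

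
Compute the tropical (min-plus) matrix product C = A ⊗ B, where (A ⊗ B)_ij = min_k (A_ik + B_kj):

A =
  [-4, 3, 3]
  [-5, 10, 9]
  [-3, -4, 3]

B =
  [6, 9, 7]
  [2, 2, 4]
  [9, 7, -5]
A ⊗ B =
  [2, 5, -2]
  [1, 4, 2]
  [-2, -2, -2]

Apply the min-plus product entry-by-entry:
  C[0][0] = min over k of (A[0][0] + B[0][0] = -4 + 6 = 2, A[0][1] + B[1][0] = 3 + 2 = 5, A[0][2] + B[2][0] = 3 + 9 = 12) = 2 (attained at k = 0)
  C[0][1] = min over k of (A[0][0] + B[0][1] = -4 + 9 = 5, A[0][1] + B[1][1] = 3 + 2 = 5, A[0][2] + B[2][1] = 3 + 7 = 10) = 5 (attained at k = 0)
  C[0][2] = min over k of (A[0][0] + B[0][2] = -4 + 7 = 3, A[0][1] + B[1][2] = 3 + 4 = 7, A[0][2] + B[2][2] = 3 + -5 = -2) = -2 (attained at k = 2)
  C[1][0] = min over k of (A[1][0] + B[0][0] = -5 + 6 = 1, A[1][1] + B[1][0] = 10 + 2 = 12, A[1][2] + B[2][0] = 9 + 9 = 18) = 1 (attained at k = 0)
  C[1][1] = min over k of (A[1][0] + B[0][1] = -5 + 9 = 4, A[1][1] + B[1][1] = 10 + 2 = 12, A[1][2] + B[2][1] = 9 + 7 = 16) = 4 (attained at k = 0)
  C[1][2] = min over k of (A[1][0] + B[0][2] = -5 + 7 = 2, A[1][1] + B[1][2] = 10 + 4 = 14, A[1][2] + B[2][2] = 9 + -5 = 4) = 2 (attained at k = 0)
  C[2][0] = min over k of (A[2][0] + B[0][0] = -3 + 6 = 3, A[2][1] + B[1][0] = -4 + 2 = -2, A[2][2] + B[2][0] = 3 + 9 = 12) = -2 (attained at k = 1)
  C[2][1] = min over k of (A[2][0] + B[0][1] = -3 + 9 = 6, A[2][1] + B[1][1] = -4 + 2 = -2, A[2][2] + B[2][1] = 3 + 7 = 10) = -2 (attained at k = 1)
  C[2][2] = min over k of (A[2][0] + B[0][2] = -3 + 7 = 4, A[2][1] + B[1][2] = -4 + 4 = 0, A[2][2] + B[2][2] = 3 + -5 = -2) = -2 (attained at k = 2)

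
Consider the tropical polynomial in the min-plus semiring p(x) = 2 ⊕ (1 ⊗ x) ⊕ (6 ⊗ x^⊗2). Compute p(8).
p(8) = 2

A tropical monomial a ⊗ x^⊗i evaluates to a + i · x. Evaluating each term at x = 8:
  Term 0 contributes 2 + 0 · 8 = 2
  Term 1 contributes 1 + 1 · 8 = 9
  Term 2 contributes 6 + 2 · 8 = 22
p(8) = ⊕ of these = min[2, 9, 22] = 2.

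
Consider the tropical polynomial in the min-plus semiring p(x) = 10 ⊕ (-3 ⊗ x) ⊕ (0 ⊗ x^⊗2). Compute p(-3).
p(-3) = -6

A tropical monomial a ⊗ x^⊗i evaluates to a + i · x. Evaluating each term at x = -3:
  Term 0 contributes 10 + 0 · -3 = 10
  Term 1 contributes -3 + 1 · -3 = -6
  Term 2 contributes 0 + 2 · -3 = -6
p(-3) = ⊕ of these = min[10, -6, -6] = -6.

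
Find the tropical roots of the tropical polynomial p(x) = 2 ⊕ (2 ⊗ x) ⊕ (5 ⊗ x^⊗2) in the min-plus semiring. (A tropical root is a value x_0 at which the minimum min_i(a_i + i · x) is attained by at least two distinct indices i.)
Roots: {-3, 0}

Each tropical root is a break point of the lower envelope of the lines y = a_i + i · x (there are 3 lines, with slopes 0, 1, ..., 2). Only the lines that attain the minimum somewhere contribute to roots; other lines are dominated. Here the surviving (envelope) indices are i = 2, i = 1, i = 0.
Intersections between consecutive envelope lines give the roots: for adjacent envelope indices i < j the intersection is x = (a_i − a_j) / (j − i). Reading off the sorted break points: {-3, 0}.
Verification: at each break x_0, at least two indices attain the minimum of min_i(a_i + i · x_0).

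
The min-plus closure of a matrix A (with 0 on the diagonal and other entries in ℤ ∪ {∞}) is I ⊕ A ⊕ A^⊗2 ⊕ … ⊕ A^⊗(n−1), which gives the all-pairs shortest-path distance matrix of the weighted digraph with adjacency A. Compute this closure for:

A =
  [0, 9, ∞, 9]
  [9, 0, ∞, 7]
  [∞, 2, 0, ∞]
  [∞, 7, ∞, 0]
Closure =
  [0, 9, ∞, 9]
  [9, 0, ∞, 7]
  [11, 2, 0, 9]
  [16, 7, ∞, 0]

This is the Floyd-Warshall all-pairs shortest-path computation. For each intermediate vertex k = 0, 1, …, 3, update dist[i][j] ← min(dist[i][j], dist[i][k] + dist[k][j]). The final matrix gives, for each (i, j), the minimum total weight of any directed path from i to j (possibly empty when i = j).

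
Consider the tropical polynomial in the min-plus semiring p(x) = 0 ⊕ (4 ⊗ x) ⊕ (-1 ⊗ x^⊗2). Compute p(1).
p(1) = 0

A tropical monomial a ⊗ x^⊗i evaluates to a + i · x. Evaluating each term at x = 1:
  Term 0 contributes 0 + 0 · 1 = 0
  Term 1 contributes 4 + 1 · 1 = 5
  Term 2 contributes -1 + 2 · 1 = 1
p(1) = ⊕ of these = min[0, 5, 1] = 0.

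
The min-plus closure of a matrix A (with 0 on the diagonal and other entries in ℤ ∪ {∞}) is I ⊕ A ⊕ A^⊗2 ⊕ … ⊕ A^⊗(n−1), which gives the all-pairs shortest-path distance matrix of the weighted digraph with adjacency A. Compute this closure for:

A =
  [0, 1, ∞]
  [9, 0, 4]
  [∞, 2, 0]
Closure =
  [0, 1, 5]
  [9, 0, 4]
  [11, 2, 0]

This is the Floyd-Warshall all-pairs shortest-path computation. For each intermediate vertex k = 0, 1, …, 2, update dist[i][j] ← min(dist[i][j], dist[i][k] + dist[k][j]). The final matrix gives, for each (i, j), the minimum total weight of any directed path from i to j (possibly empty when i = j).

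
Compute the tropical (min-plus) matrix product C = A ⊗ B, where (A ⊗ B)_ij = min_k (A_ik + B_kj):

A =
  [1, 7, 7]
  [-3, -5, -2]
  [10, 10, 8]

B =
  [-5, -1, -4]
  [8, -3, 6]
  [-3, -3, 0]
A ⊗ B =
  [-4, 0, -3]
  [-8, -8, -7]
  [5, 5, 6]

Apply the min-plus product entry-by-entry:
  C[0][0] = min over k of (A[0][0] + B[0][0] = 1 + -5 = -4, A[0][1] + B[1][0] = 7 + 8 = 15, A[0][2] + B[2][0] = 7 + -3 = 4) = -4 (attained at k = 0)
  C[0][1] = min over k of (A[0][0] + B[0][1] = 1 + -1 = 0, A[0][1] + B[1][1] = 7 + -3 = 4, A[0][2] + B[2][1] = 7 + -3 = 4) = 0 (attained at k = 0)
  C[0][2] = min over k of (A[0][0] + B[0][2] = 1 + -4 = -3, A[0][1] + B[1][2] = 7 + 6 = 13, A[0][2] + B[2][2] = 7 + 0 = 7) = -3 (attained at k = 0)
  C[1][0] = min over k of (A[1][0] + B[0][0] = -3 + -5 = -8, A[1][1] + B[1][0] = -5 + 8 = 3, A[1][2] + B[2][0] = -2 + -3 = -5) = -8 (attained at k = 0)
  C[1][1] = min over k of (A[1][0] + B[0][1] = -3 + -1 = -4, A[1][1] + B[1][1] = -5 + -3 = -8, A[1][2] + B[2][1] = -2 + -3 = -5) = -8 (attained at k = 1)
  C[1][2] = min over k of (A[1][0] + B[0][2] = -3 + -4 = -7, A[1][1] + B[1][2] = -5 + 6 = 1, A[1][2] + B[2][2] = -2 + 0 = -2) = -7 (attained at k = 0)
  C[2][0] = min over k of (A[2][0] + B[0][0] = 10 + -5 = 5, A[2][1] + B[1][0] = 10 + 8 = 18, A[2][2] + B[2][0] = 8 + -3 = 5) = 5 (attained at k = 0)
  C[2][1] = min over k of (A[2][0] + B[0][1] = 10 + -1 = 9, A[2][1] + B[1][1] = 10 + -3 = 7, A[2][2] + B[2][1] = 8 + -3 = 5) = 5 (attained at k = 2)
  C[2][2] = min over k of (A[2][0] + B[0][2] = 10 + -4 = 6, A[2][1] + B[1][2] = 10 + 6 = 16, A[2][2] + B[2][2] = 8 + 0 = 8) = 6 (attained at k = 0)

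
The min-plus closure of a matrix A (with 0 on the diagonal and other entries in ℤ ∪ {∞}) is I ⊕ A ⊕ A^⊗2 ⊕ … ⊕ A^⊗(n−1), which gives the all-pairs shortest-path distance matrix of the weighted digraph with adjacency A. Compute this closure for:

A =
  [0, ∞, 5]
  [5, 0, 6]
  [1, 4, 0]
Closure =
  [0, 9, 5]
  [5, 0, 6]
  [1, 4, 0]

This is the Floyd-Warshall all-pairs shortest-path computation. For each intermediate vertex k = 0, 1, …, 2, update dist[i][j] ← min(dist[i][j], dist[i][k] + dist[k][j]). The final matrix gives, for each (i, j), the minimum total weight of any directed path from i to j (possibly empty when i = j).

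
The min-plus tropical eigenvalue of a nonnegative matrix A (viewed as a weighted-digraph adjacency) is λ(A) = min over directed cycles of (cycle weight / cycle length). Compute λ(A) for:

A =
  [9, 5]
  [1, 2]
λ(A) = 2

Enumerate directed cycles and compute their means (weight / length). Sample:
  cycle 0 → 0: weight = 9, length = 1, mean = 9/1 ≈ 9.000
  cycle 1 → 1: weight = 2, length = 1, mean = 2/1 ≈ 2.000
  cycle 0 → 1 → 0: weight = 6, length = 2, mean = 6/2 ≈ 3.000
  cycle 1 → 0 → 1: weight = 6, length = 2, mean = 6/2 ≈ 3.000
Minimum mean = 2.000, attained e.g. along the cycle 1 → 1 with weight 2 and length 1. So λ(A) = 2/1 = 2.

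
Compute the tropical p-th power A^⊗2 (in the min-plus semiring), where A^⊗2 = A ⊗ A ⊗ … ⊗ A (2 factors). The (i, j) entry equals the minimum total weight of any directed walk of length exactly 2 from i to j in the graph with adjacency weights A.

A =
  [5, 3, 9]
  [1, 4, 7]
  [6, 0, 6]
A^⊗2 =
  [4, 7, 10]
  [5, 4, 10]
  [1, 4, 7]

Each entry (A^⊗2)_ij equals the minimum over all length-2 walks i = v_0 → v_1 → … → v_2 = j of Σ_t A[v_t][v_{t+1}]. For example, for (i, j) = (0, 2) we minimise over 3 possible intermediate vertex sequences; the minimum is 10, attained along the walk 0 → 1 → 2.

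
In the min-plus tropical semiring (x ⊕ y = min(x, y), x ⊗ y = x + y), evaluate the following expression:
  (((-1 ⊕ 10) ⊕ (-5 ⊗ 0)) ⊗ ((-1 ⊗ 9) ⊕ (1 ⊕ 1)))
(((-1 ⊕ 10) ⊕ (-5 ⊗ 0)) ⊗ ((-1 ⊗ 9) ⊕ (1 ⊕ 1))) = -4

Expand innermost to outermost. Recall ⊕ takes the minimum of its arguments and ⊗ takes their sum. Working out the expression (((-1 ⊕ 10) ⊕ (-5 ⊗ 0)) ⊗ ((-1 ⊗ 9) ⊕ (1 ⊕ 1))) gives -4.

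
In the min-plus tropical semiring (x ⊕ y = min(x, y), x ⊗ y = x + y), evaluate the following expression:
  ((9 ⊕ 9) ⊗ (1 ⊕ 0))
((9 ⊕ 9) ⊗ (1 ⊕ 0)) = 9

Expand innermost to outermost. Recall ⊕ takes the minimum of its arguments and ⊗ takes their sum. Working out the expression ((9 ⊕ 9) ⊗ (1 ⊕ 0)) gives 9.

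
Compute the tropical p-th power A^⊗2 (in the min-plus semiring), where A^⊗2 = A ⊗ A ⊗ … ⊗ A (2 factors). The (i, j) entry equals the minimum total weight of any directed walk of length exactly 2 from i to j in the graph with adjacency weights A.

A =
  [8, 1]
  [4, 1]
A^⊗2 =
  [5, 2]
  [5, 2]

Each entry (A^⊗2)_ij equals the minimum over all length-2 walks i = v_0 → v_1 → … → v_2 = j of Σ_t A[v_t][v_{t+1}]. For example, for (i, j) = (0, 1) we minimise over 2 possible intermediate vertex sequences; the minimum is 2, attained along the walk 0 → 1 → 1.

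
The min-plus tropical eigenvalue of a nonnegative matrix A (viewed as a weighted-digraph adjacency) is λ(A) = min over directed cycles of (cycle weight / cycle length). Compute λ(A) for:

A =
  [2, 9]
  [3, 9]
λ(A) = 2

Enumerate directed cycles and compute their means (weight / length). Sample:
  cycle 0 → 0: weight = 2, length = 1, mean = 2/1 ≈ 2.000
  cycle 1 → 1: weight = 9, length = 1, mean = 9/1 ≈ 9.000
  cycle 0 → 1 → 0: weight = 12, length = 2, mean = 12/2 ≈ 6.000
  cycle 1 → 0 → 1: weight = 12, length = 2, mean = 12/2 ≈ 6.000
Minimum mean = 2.000, attained e.g. along the cycle 0 → 0 with weight 2 and length 1. So λ(A) = 2/1 = 2.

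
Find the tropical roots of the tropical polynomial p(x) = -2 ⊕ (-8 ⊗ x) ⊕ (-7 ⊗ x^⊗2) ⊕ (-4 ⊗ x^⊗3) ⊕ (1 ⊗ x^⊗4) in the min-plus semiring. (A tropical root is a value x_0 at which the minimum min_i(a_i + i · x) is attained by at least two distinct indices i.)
Roots: {-5, -3, -1, 6}

Each tropical root is a break point of the lower envelope of the lines y = a_i + i · x (there are 5 lines, with slopes 0, 1, ..., 4). Only the lines that attain the minimum somewhere contribute to roots; other lines are dominated. Here the surviving (envelope) indices are i = 4, i = 3, i = 2, i = 1, i = 0.
Intersections between consecutive envelope lines give the roots: for adjacent envelope indices i < j the intersection is x = (a_i − a_j) / (j − i). Reading off the sorted break points: {-5, -3, -1, 6}.
Verification: at each break x_0, at least two indices attain the minimum of min_i(a_i + i · x_0).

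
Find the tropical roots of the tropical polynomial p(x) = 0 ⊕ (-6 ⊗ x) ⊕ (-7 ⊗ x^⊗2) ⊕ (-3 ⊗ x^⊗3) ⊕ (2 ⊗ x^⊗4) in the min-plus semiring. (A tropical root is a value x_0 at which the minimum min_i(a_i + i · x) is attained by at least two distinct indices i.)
Roots: {-5, -4, 1, 6}

Each tropical root is a break point of the lower envelope of the lines y = a_i + i · x (there are 5 lines, with slopes 0, 1, ..., 4). Only the lines that attain the minimum somewhere contribute to roots; other lines are dominated. Here the surviving (envelope) indices are i = 4, i = 3, i = 2, i = 1, i = 0.
Intersections between consecutive envelope lines give the roots: for adjacent envelope indices i < j the intersection is x = (a_i − a_j) / (j − i). Reading off the sorted break points: {-5, -4, 1, 6}.
Verification: at each break x_0, at least two indices attain the minimum of min_i(a_i + i · x_0).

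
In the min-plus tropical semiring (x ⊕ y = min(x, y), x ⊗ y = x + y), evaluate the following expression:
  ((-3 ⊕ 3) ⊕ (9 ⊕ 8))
((-3 ⊕ 3) ⊕ (9 ⊕ 8)) = -3

Expand innermost to outermost. Recall ⊕ takes the minimum of its arguments and ⊗ takes their sum. Working out the expression ((-3 ⊕ 3) ⊕ (9 ⊕ 8)) gives -3.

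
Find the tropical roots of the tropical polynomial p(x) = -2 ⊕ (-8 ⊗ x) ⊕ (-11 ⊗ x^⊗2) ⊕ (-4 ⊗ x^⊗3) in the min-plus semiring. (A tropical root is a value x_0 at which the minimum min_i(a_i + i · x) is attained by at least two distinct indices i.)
Roots: {-7, 3, 6}

Each tropical root is a break point of the lower envelope of the lines y = a_i + i · x (there are 4 lines, with slopes 0, 1, ..., 3). Only the lines that attain the minimum somewhere contribute to roots; other lines are dominated. Here the surviving (envelope) indices are i = 3, i = 2, i = 1, i = 0.
Intersections between consecutive envelope lines give the roots: for adjacent envelope indices i < j the intersection is x = (a_i − a_j) / (j − i). Reading off the sorted break points: {-7, 3, 6}.
Verification: at each break x_0, at least two indices attain the minimum of min_i(a_i + i · x_0).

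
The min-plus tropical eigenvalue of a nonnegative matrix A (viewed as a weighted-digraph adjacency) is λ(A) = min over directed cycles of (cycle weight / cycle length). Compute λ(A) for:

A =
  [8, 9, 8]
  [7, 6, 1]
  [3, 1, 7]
λ(A) = 1

Enumerate directed cycles and compute their means (weight / length). Sample:
  cycle 0 → 0: weight = 8, length = 1, mean = 8/1 ≈ 8.000
  cycle 1 → 1: weight = 6, length = 1, mean = 6/1 ≈ 6.000
  cycle 2 → 2: weight = 7, length = 1, mean = 7/1 ≈ 7.000
  cycle 0 → 1 → 0: weight = 16, length = 2, mean = 16/2 ≈ 8.000
  cycle 0 → 2 → 0: weight = 11, length = 2, mean = 11/2 ≈ 5.500
  cycle 1 → 0 → 1: weight = 16, length = 2, mean = 16/2 ≈ 8.000
Minimum mean = 1.000, attained e.g. along the cycle 1 → 2 → 1 with weight 2 and length 2. So λ(A) = 2/2 = 1.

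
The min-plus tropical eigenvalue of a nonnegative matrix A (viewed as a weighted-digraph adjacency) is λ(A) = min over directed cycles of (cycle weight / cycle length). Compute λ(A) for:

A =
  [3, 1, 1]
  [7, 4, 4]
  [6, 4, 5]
λ(A) = 3

Enumerate directed cycles and compute their means (weight / length). Sample:
  cycle 0 → 0: weight = 3, length = 1, mean = 3/1 ≈ 3.000
  cycle 1 → 1: weight = 4, length = 1, mean = 4/1 ≈ 4.000
  cycle 2 → 2: weight = 5, length = 1, mean = 5/1 ≈ 5.000
  cycle 0 → 1 → 0: weight = 8, length = 2, mean = 8/2 ≈ 4.000
  cycle 0 → 2 → 0: weight = 7, length = 2, mean = 7/2 ≈ 3.500
  cycle 1 → 0 → 1: weight = 8, length = 2, mean = 8/2 ≈ 4.000
Minimum mean = 3.000, attained e.g. along the cycle 0 → 0 with weight 3 and length 1. So λ(A) = 3/1 = 3.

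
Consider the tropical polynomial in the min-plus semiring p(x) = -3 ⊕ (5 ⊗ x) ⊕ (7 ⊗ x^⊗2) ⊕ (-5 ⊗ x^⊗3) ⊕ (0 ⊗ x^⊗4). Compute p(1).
p(1) = -3

A tropical monomial a ⊗ x^⊗i evaluates to a + i · x. Evaluating each term at x = 1:
  Term 0 contributes -3 + 0 · 1 = -3
  Term 1 contributes 5 + 1 · 1 = 6
  Term 2 contributes 7 + 2 · 1 = 9
  Term 3 contributes -5 + 3 · 1 = -2
  Term 4 contributes 0 + 4 · 1 = 4
p(1) = ⊕ of these = min[-3, 6, 9, -2, 4] = -3.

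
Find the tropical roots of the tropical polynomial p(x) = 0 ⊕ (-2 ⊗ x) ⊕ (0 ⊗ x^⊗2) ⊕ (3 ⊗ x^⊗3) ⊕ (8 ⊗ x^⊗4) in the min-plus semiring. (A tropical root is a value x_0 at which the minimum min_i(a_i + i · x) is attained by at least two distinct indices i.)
Roots: {-5, -3, -2, 2}

Each tropical root is a break point of the lower envelope of the lines y = a_i + i · x (there are 5 lines, with slopes 0, 1, ..., 4). Only the lines that attain the minimum somewhere contribute to roots; other lines are dominated. Here the surviving (envelope) indices are i = 4, i = 3, i = 2, i = 1, i = 0.
Intersections between consecutive envelope lines give the roots: for adjacent envelope indices i < j the intersection is x = (a_i − a_j) / (j − i). Reading off the sorted break points: {-5, -3, -2, 2}.
Verification: at each break x_0, at least two indices attain the minimum of min_i(a_i + i · x_0).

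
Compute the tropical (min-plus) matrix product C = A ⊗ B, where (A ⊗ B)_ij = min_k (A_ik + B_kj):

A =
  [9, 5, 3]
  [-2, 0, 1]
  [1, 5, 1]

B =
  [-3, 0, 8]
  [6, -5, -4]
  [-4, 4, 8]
A ⊗ B =
  [-1, 0, 1]
  [-5, -5, -4]
  [-3, 0, 1]

Apply the min-plus product entry-by-entry:
  C[0][0] = min over k of (A[0][0] + B[0][0] = 9 + -3 = 6, A[0][1] + B[1][0] = 5 + 6 = 11, A[0][2] + B[2][0] = 3 + -4 = -1) = -1 (attained at k = 2)
  C[0][1] = min over k of (A[0][0] + B[0][1] = 9 + 0 = 9, A[0][1] + B[1][1] = 5 + -5 = 0, A[0][2] + B[2][1] = 3 + 4 = 7) = 0 (attained at k = 1)
  C[0][2] = min over k of (A[0][0] + B[0][2] = 9 + 8 = 17, A[0][1] + B[1][2] = 5 + -4 = 1, A[0][2] + B[2][2] = 3 + 8 = 11) = 1 (attained at k = 1)
  C[1][0] = min over k of (A[1][0] + B[0][0] = -2 + -3 = -5, A[1][1] + B[1][0] = 0 + 6 = 6, A[1][2] + B[2][0] = 1 + -4 = -3) = -5 (attained at k = 0)
  C[1][1] = min over k of (A[1][0] + B[0][1] = -2 + 0 = -2, A[1][1] + B[1][1] = 0 + -5 = -5, A[1][2] + B[2][1] = 1 + 4 = 5) = -5 (attained at k = 1)
  C[1][2] = min over k of (A[1][0] + B[0][2] = -2 + 8 = 6, A[1][1] + B[1][2] = 0 + -4 = -4, A[1][2] + B[2][2] = 1 + 8 = 9) = -4 (attained at k = 1)
  C[2][0] = min over k of (A[2][0] + B[0][0] = 1 + -3 = -2, A[2][1] + B[1][0] = 5 + 6 = 11, A[2][2] + B[2][0] = 1 + -4 = -3) = -3 (attained at k = 2)
  C[2][1] = min over k of (A[2][0] + B[0][1] = 1 + 0 = 1, A[2][1] + B[1][1] = 5 + -5 = 0, A[2][2] + B[2][1] = 1 + 4 = 5) = 0 (attained at k = 1)
  C[2][2] = min over k of (A[2][0] + B[0][2] = 1 + 8 = 9, A[2][1] + B[1][2] = 5 + -4 = 1, A[2][2] + B[2][2] = 1 + 8 = 9) = 1 (attained at k = 1)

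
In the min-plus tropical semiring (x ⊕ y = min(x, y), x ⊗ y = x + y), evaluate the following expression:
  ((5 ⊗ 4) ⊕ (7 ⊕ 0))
((5 ⊗ 4) ⊕ (7 ⊕ 0)) = 0

Expand innermost to outermost. Recall ⊕ takes the minimum of its arguments and ⊗ takes their sum. Working out the expression ((5 ⊗ 4) ⊕ (7 ⊕ 0)) gives 0.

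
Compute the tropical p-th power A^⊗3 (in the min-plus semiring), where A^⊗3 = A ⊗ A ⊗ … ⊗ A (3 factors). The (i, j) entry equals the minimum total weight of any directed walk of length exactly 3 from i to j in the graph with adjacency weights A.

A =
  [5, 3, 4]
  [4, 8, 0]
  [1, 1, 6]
A^⊗3 =
  [4, 4, 5]
  [5, 4, 1]
  [2, 2, 4]

Each entry (A^⊗3)_ij equals the minimum over all length-3 walks i = v_0 → v_1 → … → v_3 = j of Σ_t A[v_t][v_{t+1}]. For example, for (i, j) = (0, 2) we minimise over 9 possible intermediate vertex sequences; the minimum is 5, attained along the walk 0 → 2 → 1 → 2.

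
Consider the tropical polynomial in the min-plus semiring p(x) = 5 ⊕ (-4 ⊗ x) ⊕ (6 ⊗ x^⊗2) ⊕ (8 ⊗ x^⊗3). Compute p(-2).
p(-2) = -6

A tropical monomial a ⊗ x^⊗i evaluates to a + i · x. Evaluating each term at x = -2:
  Term 0 contributes 5 + 0 · -2 = 5
  Term 1 contributes -4 + 1 · -2 = -6
  Term 2 contributes 6 + 2 · -2 = 2
  Term 3 contributes 8 + 3 · -2 = 2
p(-2) = ⊕ of these = min[5, -6, 2, 2] = -6.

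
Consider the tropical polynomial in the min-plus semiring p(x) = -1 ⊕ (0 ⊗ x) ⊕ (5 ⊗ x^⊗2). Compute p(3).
p(3) = -1

A tropical monomial a ⊗ x^⊗i evaluates to a + i · x. Evaluating each term at x = 3:
  Term 0 contributes -1 + 0 · 3 = -1
  Term 1 contributes 0 + 1 · 3 = 3
  Term 2 contributes 5 + 2 · 3 = 11
p(3) = ⊕ of these = min[-1, 3, 11] = -1.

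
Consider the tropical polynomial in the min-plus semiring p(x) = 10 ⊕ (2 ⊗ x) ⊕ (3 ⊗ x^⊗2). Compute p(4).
p(4) = 6

A tropical monomial a ⊗ x^⊗i evaluates to a + i · x. Evaluating each term at x = 4:
  Term 0 contributes 10 + 0 · 4 = 10
  Term 1 contributes 2 + 1 · 4 = 6
  Term 2 contributes 3 + 2 · 4 = 11
p(4) = ⊕ of these = min[10, 6, 11] = 6.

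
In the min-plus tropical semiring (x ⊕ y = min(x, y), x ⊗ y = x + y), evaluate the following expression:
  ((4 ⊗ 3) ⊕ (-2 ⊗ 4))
((4 ⊗ 3) ⊕ (-2 ⊗ 4)) = 2

Expand innermost to outermost. Recall ⊕ takes the minimum of its arguments and ⊗ takes their sum. Working out the expression ((4 ⊗ 3) ⊕ (-2 ⊗ 4)) gives 2.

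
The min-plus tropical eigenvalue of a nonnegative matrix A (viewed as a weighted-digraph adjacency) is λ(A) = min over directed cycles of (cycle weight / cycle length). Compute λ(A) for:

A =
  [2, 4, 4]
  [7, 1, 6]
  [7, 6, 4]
λ(A) = 1

Enumerate directed cycles and compute their means (weight / length). Sample:
  cycle 0 → 0: weight = 2, length = 1, mean = 2/1 ≈ 2.000
  cycle 1 → 1: weight = 1, length = 1, mean = 1/1 ≈ 1.000
  cycle 2 → 2: weight = 4, length = 1, mean = 4/1 ≈ 4.000
  cycle 0 → 1 → 0: weight = 11, length = 2, mean = 11/2 ≈ 5.500
  cycle 0 → 2 → 0: weight = 11, length = 2, mean = 11/2 ≈ 5.500
  cycle 1 → 0 → 1: weight = 11, length = 2, mean = 11/2 ≈ 5.500
Minimum mean = 1.000, attained e.g. along the cycle 1 → 1 with weight 1 and length 1. So λ(A) = 1/1 = 1.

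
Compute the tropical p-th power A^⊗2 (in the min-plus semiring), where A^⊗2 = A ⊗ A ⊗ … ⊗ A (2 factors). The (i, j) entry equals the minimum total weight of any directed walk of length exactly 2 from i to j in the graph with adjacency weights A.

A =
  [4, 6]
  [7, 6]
A^⊗2 =
  [8, 10]
  [11, 12]

Each entry (A^⊗2)_ij equals the minimum over all length-2 walks i = v_0 → v_1 → … → v_2 = j of Σ_t A[v_t][v_{t+1}]. For example, for (i, j) = (0, 1) we minimise over 2 possible intermediate vertex sequences; the minimum is 10, attained along the walk 0 → 0 → 1.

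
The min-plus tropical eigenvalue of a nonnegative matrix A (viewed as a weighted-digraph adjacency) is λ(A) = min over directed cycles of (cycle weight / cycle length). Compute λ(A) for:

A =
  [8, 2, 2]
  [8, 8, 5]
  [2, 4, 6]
λ(A) = 2

Enumerate directed cycles and compute their means (weight / length). Sample:
  cycle 0 → 0: weight = 8, length = 1, mean = 8/1 ≈ 8.000
  cycle 1 → 1: weight = 8, length = 1, mean = 8/1 ≈ 8.000
  cycle 2 → 2: weight = 6, length = 1, mean = 6/1 ≈ 6.000
  cycle 0 → 1 → 0: weight = 10, length = 2, mean = 10/2 ≈ 5.000
  cycle 0 → 2 → 0: weight = 4, length = 2, mean = 4/2 ≈ 2.000
  cycle 1 → 0 → 1: weight = 10, length = 2, mean = 10/2 ≈ 5.000
Minimum mean = 2.000, attained e.g. along the cycle 0 → 2 → 0 with weight 4 and length 2. So λ(A) = 4/2 = 2.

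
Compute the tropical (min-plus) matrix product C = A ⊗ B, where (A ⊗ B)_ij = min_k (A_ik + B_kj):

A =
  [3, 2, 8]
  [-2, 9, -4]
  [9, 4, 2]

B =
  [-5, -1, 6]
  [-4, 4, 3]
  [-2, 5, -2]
A ⊗ B =
  [-2, 2, 5]
  [-7, -3, -6]
  [0, 7, 0]

Apply the min-plus product entry-by-entry:
  C[0][0] = min over k of (A[0][0] + B[0][0] = 3 + -5 = -2, A[0][1] + B[1][0] = 2 + -4 = -2, A[0][2] + B[2][0] = 8 + -2 = 6) = -2 (attained at k = 0)
  C[0][1] = min over k of (A[0][0] + B[0][1] = 3 + -1 = 2, A[0][1] + B[1][1] = 2 + 4 = 6, A[0][2] + B[2][1] = 8 + 5 = 13) = 2 (attained at k = 0)
  C[0][2] = min over k of (A[0][0] + B[0][2] = 3 + 6 = 9, A[0][1] + B[1][2] = 2 + 3 = 5, A[0][2] + B[2][2] = 8 + -2 = 6) = 5 (attained at k = 1)
  C[1][0] = min over k of (A[1][0] + B[0][0] = -2 + -5 = -7, A[1][1] + B[1][0] = 9 + -4 = 5, A[1][2] + B[2][0] = -4 + -2 = -6) = -7 (attained at k = 0)
  C[1][1] = min over k of (A[1][0] + B[0][1] = -2 + -1 = -3, A[1][1] + B[1][1] = 9 + 4 = 13, A[1][2] + B[2][1] = -4 + 5 = 1) = -3 (attained at k = 0)
  C[1][2] = min over k of (A[1][0] + B[0][2] = -2 + 6 = 4, A[1][1] + B[1][2] = 9 + 3 = 12, A[1][2] + B[2][2] = -4 + -2 = -6) = -6 (attained at k = 2)
  C[2][0] = min over k of (A[2][0] + B[0][0] = 9 + -5 = 4, A[2][1] + B[1][0] = 4 + -4 = 0, A[2][2] + B[2][0] = 2 + -2 = 0) = 0 (attained at k = 1)
  C[2][1] = min over k of (A[2][0] + B[0][1] = 9 + -1 = 8, A[2][1] + B[1][1] = 4 + 4 = 8, A[2][2] + B[2][1] = 2 + 5 = 7) = 7 (attained at k = 2)
  C[2][2] = min over k of (A[2][0] + B[0][2] = 9 + 6 = 15, A[2][1] + B[1][2] = 4 + 3 = 7, A[2][2] + B[2][2] = 2 + -2 = 0) = 0 (attained at k = 2)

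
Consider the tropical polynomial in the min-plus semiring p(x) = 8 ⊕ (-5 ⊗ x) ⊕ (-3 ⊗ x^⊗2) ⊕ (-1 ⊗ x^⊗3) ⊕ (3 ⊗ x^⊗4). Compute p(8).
p(8) = 3

A tropical monomial a ⊗ x^⊗i evaluates to a + i · x. Evaluating each term at x = 8:
  Term 0 contributes 8 + 0 · 8 = 8
  Term 1 contributes -5 + 1 · 8 = 3
  Term 2 contributes -3 + 2 · 8 = 13
  Term 3 contributes -1 + 3 · 8 = 23
  Term 4 contributes 3 + 4 · 8 = 35
p(8) = ⊕ of these = min[8, 3, 13, 23, 35] = 3.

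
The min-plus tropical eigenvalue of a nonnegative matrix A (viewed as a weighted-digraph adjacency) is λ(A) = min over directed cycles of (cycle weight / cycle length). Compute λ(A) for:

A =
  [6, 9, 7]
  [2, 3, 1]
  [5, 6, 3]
λ(A) = 3

Enumerate directed cycles and compute their means (weight / length). Sample:
  cycle 0 → 0: weight = 6, length = 1, mean = 6/1 ≈ 6.000
  cycle 1 → 1: weight = 3, length = 1, mean = 3/1 ≈ 3.000
  cycle 2 → 2: weight = 3, length = 1, mean = 3/1 ≈ 3.000
  cycle 0 → 1 → 0: weight = 11, length = 2, mean = 11/2 ≈ 5.500
  cycle 0 → 2 → 0: weight = 12, length = 2, mean = 12/2 ≈ 6.000
  cycle 1 → 0 → 1: weight = 11, length = 2, mean = 11/2 ≈ 5.500
Minimum mean = 3.000, attained e.g. along the cycle 1 → 1 with weight 3 and length 1. So λ(A) = 3/1 = 3.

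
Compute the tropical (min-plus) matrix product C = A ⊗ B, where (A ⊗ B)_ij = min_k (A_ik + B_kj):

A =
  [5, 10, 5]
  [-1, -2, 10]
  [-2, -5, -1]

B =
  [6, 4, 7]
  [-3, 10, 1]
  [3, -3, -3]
A ⊗ B =
  [7, 2, 2]
  [-5, 3, -1]
  [-8, -4, -4]

Apply the min-plus product entry-by-entry:
  C[0][0] = min over k of (A[0][0] + B[0][0] = 5 + 6 = 11, A[0][1] + B[1][0] = 10 + -3 = 7, A[0][2] + B[2][0] = 5 + 3 = 8) = 7 (attained at k = 1)
  C[0][1] = min over k of (A[0][0] + B[0][1] = 5 + 4 = 9, A[0][1] + B[1][1] = 10 + 10 = 20, A[0][2] + B[2][1] = 5 + -3 = 2) = 2 (attained at k = 2)
  C[0][2] = min over k of (A[0][0] + B[0][2] = 5 + 7 = 12, A[0][1] + B[1][2] = 10 + 1 = 11, A[0][2] + B[2][2] = 5 + -3 = 2) = 2 (attained at k = 2)
  C[1][0] = min over k of (A[1][0] + B[0][0] = -1 + 6 = 5, A[1][1] + B[1][0] = -2 + -3 = -5, A[1][2] + B[2][0] = 10 + 3 = 13) = -5 (attained at k = 1)
  C[1][1] = min over k of (A[1][0] + B[0][1] = -1 + 4 = 3, A[1][1] + B[1][1] = -2 + 10 = 8, A[1][2] + B[2][1] = 10 + -3 = 7) = 3 (attained at k = 0)
  C[1][2] = min over k of (A[1][0] + B[0][2] = -1 + 7 = 6, A[1][1] + B[1][2] = -2 + 1 = -1, A[1][2] + B[2][2] = 10 + -3 = 7) = -1 (attained at k = 1)
  C[2][0] = min over k of (A[2][0] + B[0][0] = -2 + 6 = 4, A[2][1] + B[1][0] = -5 + -3 = -8, A[2][2] + B[2][0] = -1 + 3 = 2) = -8 (attained at k = 1)
  C[2][1] = min over k of (A[2][0] + B[0][1] = -2 + 4 = 2, A[2][1] + B[1][1] = -5 + 10 = 5, A[2][2] + B[2][1] = -1 + -3 = -4) = -4 (attained at k = 2)
  C[2][2] = min over k of (A[2][0] + B[0][2] = -2 + 7 = 5, A[2][1] + B[1][2] = -5 + 1 = -4, A[2][2] + B[2][2] = -1 + -3 = -4) = -4 (attained at k = 1)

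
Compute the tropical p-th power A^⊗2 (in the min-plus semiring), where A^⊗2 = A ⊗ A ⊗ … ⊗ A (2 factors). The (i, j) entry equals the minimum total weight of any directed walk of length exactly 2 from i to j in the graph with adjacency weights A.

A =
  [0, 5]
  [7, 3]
A^⊗2 =
  [0, 5]
  [7, 6]

Each entry (A^⊗2)_ij equals the minimum over all length-2 walks i = v_0 → v_1 → … → v_2 = j of Σ_t A[v_t][v_{t+1}]. For example, for (i, j) = (0, 1) we minimise over 2 possible intermediate vertex sequences; the minimum is 5, attained along the walk 0 → 0 → 1.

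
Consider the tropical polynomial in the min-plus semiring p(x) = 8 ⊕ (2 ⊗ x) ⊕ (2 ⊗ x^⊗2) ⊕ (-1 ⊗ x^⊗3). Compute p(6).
p(6) = 8

A tropical monomial a ⊗ x^⊗i evaluates to a + i · x. Evaluating each term at x = 6:
  Term 0 contributes 8 + 0 · 6 = 8
  Term 1 contributes 2 + 1 · 6 = 8
  Term 2 contributes 2 + 2 · 6 = 14
  Term 3 contributes -1 + 3 · 6 = 17
p(6) = ⊕ of these = min[8, 8, 14, 17] = 8.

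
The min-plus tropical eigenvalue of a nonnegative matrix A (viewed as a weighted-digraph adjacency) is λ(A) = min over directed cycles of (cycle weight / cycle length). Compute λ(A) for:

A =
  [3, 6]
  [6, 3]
λ(A) = 3

Enumerate directed cycles and compute their means (weight / length). Sample:
  cycle 0 → 0: weight = 3, length = 1, mean = 3/1 ≈ 3.000
  cycle 1 → 1: weight = 3, length = 1, mean = 3/1 ≈ 3.000
  cycle 0 → 1 → 0: weight = 12, length = 2, mean = 12/2 ≈ 6.000
  cycle 1 → 0 → 1: weight = 12, length = 2, mean = 12/2 ≈ 6.000
Minimum mean = 3.000, attained e.g. along the cycle 0 → 0 with weight 3 and length 1. So λ(A) = 3/1 = 3.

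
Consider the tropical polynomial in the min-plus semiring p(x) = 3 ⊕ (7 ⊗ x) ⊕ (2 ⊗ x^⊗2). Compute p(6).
p(6) = 3

A tropical monomial a ⊗ x^⊗i evaluates to a + i · x. Evaluating each term at x = 6:
  Term 0 contributes 3 + 0 · 6 = 3
  Term 1 contributes 7 + 1 · 6 = 13
  Term 2 contributes 2 + 2 · 6 = 14
p(6) = ⊕ of these = min[3, 13, 14] = 3.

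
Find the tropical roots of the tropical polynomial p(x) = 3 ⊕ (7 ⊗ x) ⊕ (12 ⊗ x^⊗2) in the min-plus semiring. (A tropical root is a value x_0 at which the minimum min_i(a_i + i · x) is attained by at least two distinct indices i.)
Roots: {-5, -4}

Each tropical root is a break point of the lower envelope of the lines y = a_i + i · x (there are 3 lines, with slopes 0, 1, ..., 2). Only the lines that attain the minimum somewhere contribute to roots; other lines are dominated. Here the surviving (envelope) indices are i = 2, i = 1, i = 0.
Intersections between consecutive envelope lines give the roots: for adjacent envelope indices i < j the intersection is x = (a_i − a_j) / (j − i). Reading off the sorted break points: {-5, -4}.
Verification: at each break x_0, at least two indices attain the minimum of min_i(a_i + i · x_0).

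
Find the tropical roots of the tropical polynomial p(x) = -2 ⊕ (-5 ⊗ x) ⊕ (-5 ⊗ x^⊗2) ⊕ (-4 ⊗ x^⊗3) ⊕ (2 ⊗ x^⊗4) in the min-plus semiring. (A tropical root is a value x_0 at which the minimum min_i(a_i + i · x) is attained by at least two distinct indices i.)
Roots: {-6, -1, 0, 3}

Each tropical root is a break point of the lower envelope of the lines y = a_i + i · x (there are 5 lines, with slopes 0, 1, ..., 4). Only the lines that attain the minimum somewhere contribute to roots; other lines are dominated. Here the surviving (envelope) indices are i = 4, i = 3, i = 2, i = 1, i = 0.
Intersections between consecutive envelope lines give the roots: for adjacent envelope indices i < j the intersection is x = (a_i − a_j) / (j − i). Reading off the sorted break points: {-6, -1, 0, 3}.
Verification: at each break x_0, at least two indices attain the minimum of min_i(a_i + i · x_0).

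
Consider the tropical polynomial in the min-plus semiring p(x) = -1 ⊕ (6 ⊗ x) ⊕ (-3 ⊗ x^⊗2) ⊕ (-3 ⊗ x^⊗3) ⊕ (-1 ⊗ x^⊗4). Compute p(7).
p(7) = -1

A tropical monomial a ⊗ x^⊗i evaluates to a + i · x. Evaluating each term at x = 7:
  Term 0 contributes -1 + 0 · 7 = -1
  Term 1 contributes 6 + 1 · 7 = 13
  Term 2 contributes -3 + 2 · 7 = 11
  Term 3 contributes -3 + 3 · 7 = 18
  Term 4 contributes -1 + 4 · 7 = 27
p(7) = ⊕ of these = min[-1, 13, 11, 18, 27] = -1.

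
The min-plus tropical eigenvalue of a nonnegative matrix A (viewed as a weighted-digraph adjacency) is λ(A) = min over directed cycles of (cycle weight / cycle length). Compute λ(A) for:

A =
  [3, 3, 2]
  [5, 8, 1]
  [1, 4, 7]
λ(A) = 3/2

Enumerate directed cycles and compute their means (weight / length). Sample:
  cycle 0 → 0: weight = 3, length = 1, mean = 3/1 ≈ 3.000
  cycle 1 → 1: weight = 8, length = 1, mean = 8/1 ≈ 8.000
  cycle 2 → 2: weight = 7, length = 1, mean = 7/1 ≈ 7.000
  cycle 0 → 1 → 0: weight = 8, length = 2, mean = 8/2 ≈ 4.000
  cycle 0 → 2 → 0: weight = 3, length = 2, mean = 3/2 ≈ 1.500
  cycle 1 → 0 → 1: weight = 8, length = 2, mean = 8/2 ≈ 4.000
Minimum mean = 1.500, attained e.g. along the cycle 0 → 2 → 0 with weight 3 and length 2. So λ(A) = 3/2 = 3/2.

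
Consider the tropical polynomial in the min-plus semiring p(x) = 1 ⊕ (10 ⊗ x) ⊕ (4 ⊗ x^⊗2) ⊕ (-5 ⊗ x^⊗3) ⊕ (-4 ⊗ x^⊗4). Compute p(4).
p(4) = 1

A tropical monomial a ⊗ x^⊗i evaluates to a + i · x. Evaluating each term at x = 4:
  Term 0 contributes 1 + 0 · 4 = 1
  Term 1 contributes 10 + 1 · 4 = 14
  Term 2 contributes 4 + 2 · 4 = 12
  Term 3 contributes -5 + 3 · 4 = 7
  Term 4 contributes -4 + 4 · 4 = 12
p(4) = ⊕ of these = min[1, 14, 12, 7, 12] = 1.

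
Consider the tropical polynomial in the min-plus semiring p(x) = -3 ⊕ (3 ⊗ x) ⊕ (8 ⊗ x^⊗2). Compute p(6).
p(6) = -3

A tropical monomial a ⊗ x^⊗i evaluates to a + i · x. Evaluating each term at x = 6:
  Term 0 contributes -3 + 0 · 6 = -3
  Term 1 contributes 3 + 1 · 6 = 9
  Term 2 contributes 8 + 2 · 6 = 20
p(6) = ⊕ of these = min[-3, 9, 20] = -3.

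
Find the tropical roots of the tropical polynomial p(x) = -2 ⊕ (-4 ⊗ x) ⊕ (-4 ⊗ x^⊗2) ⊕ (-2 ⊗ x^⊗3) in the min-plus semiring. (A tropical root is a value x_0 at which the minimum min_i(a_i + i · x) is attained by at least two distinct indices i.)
Roots: {-2, 0, 2}

Each tropical root is a break point of the lower envelope of the lines y = a_i + i · x (there are 4 lines, with slopes 0, 1, ..., 3). Only the lines that attain the minimum somewhere contribute to roots; other lines are dominated. Here the surviving (envelope) indices are i = 3, i = 2, i = 1, i = 0.
Intersections between consecutive envelope lines give the roots: for adjacent envelope indices i < j the intersection is x = (a_i − a_j) / (j − i). Reading off the sorted break points: {-2, 0, 2}.
Verification: at each break x_0, at least two indices attain the minimum of min_i(a_i + i · x_0).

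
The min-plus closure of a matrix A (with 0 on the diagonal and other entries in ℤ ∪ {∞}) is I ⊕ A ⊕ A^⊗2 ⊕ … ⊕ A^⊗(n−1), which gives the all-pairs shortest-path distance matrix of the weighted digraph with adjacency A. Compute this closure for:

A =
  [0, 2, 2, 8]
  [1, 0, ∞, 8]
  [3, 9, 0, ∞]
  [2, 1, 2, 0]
Closure =
  [0, 2, 2, 8]
  [1, 0, 3, 8]
  [3, 5, 0, 11]
  [2, 1, 2, 0]

This is the Floyd-Warshall all-pairs shortest-path computation. For each intermediate vertex k = 0, 1, …, 3, update dist[i][j] ← min(dist[i][j], dist[i][k] + dist[k][j]). The final matrix gives, for each (i, j), the minimum total weight of any directed path from i to j (possibly empty when i = j).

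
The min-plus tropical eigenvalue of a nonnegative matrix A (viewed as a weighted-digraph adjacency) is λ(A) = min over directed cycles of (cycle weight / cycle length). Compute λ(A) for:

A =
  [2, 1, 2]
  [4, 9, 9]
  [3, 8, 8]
λ(A) = 2

Enumerate directed cycles and compute their means (weight / length). Sample:
  cycle 0 → 0: weight = 2, length = 1, mean = 2/1 ≈ 2.000
  cycle 1 → 1: weight = 9, length = 1, mean = 9/1 ≈ 9.000
  cycle 2 → 2: weight = 8, length = 1, mean = 8/1 ≈ 8.000
  cycle 0 → 1 → 0: weight = 5, length = 2, mean = 5/2 ≈ 2.500
  cycle 0 → 2 → 0: weight = 5, length = 2, mean = 5/2 ≈ 2.500
  cycle 1 → 0 → 1: weight = 5, length = 2, mean = 5/2 ≈ 2.500
Minimum mean = 2.000, attained e.g. along the cycle 0 → 0 with weight 2 and length 1. So λ(A) = 2/1 = 2.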